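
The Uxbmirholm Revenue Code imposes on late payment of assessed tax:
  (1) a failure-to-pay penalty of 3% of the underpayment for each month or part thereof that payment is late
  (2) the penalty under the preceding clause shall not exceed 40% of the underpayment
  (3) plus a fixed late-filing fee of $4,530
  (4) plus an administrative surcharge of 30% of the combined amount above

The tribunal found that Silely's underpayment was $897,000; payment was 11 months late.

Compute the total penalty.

$390,702

Accrued rate: 3% × 11 = 33%, capped at 40% → 33%
Failure-to-pay penalty: 33% of $897,000 = $296,010
Penalty before surcharge: $296,010 + $4,530 = $300,540
Administrative surcharge: 30% of $300,540 = $90,162
Total penalty: $300,540 + $90,162 = $390,702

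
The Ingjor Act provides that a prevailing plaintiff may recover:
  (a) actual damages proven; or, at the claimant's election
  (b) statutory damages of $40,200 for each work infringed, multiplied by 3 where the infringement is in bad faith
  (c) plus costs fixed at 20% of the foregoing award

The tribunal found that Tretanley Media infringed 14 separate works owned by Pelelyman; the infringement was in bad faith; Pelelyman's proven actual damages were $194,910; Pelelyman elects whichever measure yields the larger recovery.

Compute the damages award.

Award: $2,026,080

Statutory damages: 14 × $40,200 = $562,800
Trebled: 3 × $562,800 = $1,688,400
Greater of actual damages ($194,910) or enhanced statutory damages ($1,688,400): $1,688,400
Costs: 20% of $1,688,400 = $337,680
Award plus costs: $1,688,400 + $337,680 = $2,026,080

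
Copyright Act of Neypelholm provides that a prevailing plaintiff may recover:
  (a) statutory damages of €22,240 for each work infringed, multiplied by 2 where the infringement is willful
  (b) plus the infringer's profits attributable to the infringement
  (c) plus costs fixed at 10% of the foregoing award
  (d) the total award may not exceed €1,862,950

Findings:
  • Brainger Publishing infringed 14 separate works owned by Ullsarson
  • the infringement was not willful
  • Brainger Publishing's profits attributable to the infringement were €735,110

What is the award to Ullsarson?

Statutory damages: 14 × €22,240 = €311,360
Infringement not willful: no ×2 enhancement.
Combined award: €311,360 + €735,110 = €1,046,470
Costs: 10% of €1,046,470 = €104,647
Award plus costs: €1,046,470 + €104,647 = €1,151,117
Cap at €1,862,950: €1,151,117 is within the cap, no reduction.

€1,151,117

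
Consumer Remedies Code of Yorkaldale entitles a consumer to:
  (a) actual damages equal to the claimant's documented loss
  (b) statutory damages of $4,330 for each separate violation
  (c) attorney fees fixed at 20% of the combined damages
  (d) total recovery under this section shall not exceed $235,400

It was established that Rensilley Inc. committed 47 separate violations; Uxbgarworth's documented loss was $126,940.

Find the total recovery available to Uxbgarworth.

Statutory damages: 47 × $4,330 = $203,510
Combined damages: $126,940 + $203,510 = $330,450
Attorney fees: 20% of $330,450 = $66,090
Total before cap: $330,450 + $66,090 = $396,540
Cap at $235,400: $396,540 exceeds the cap → $235,400

$235,400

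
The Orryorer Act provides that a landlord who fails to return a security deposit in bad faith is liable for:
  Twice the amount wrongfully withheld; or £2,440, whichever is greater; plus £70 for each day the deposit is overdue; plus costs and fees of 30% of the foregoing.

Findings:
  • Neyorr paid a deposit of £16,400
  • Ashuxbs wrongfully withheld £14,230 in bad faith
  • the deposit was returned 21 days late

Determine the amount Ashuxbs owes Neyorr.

£38,909

Doubled: 2 × £14,230 = £28,460
Minimum £2,440: £28,460 meets the minimum, no increase.
Late-return penalty: 21 × £70 = £1,470
Damages plus late penalty: £28,460 + £1,470 = £29,930
Costs and fees: 30% of £29,930 = £8,979
Total recovery: £29,930 + £8,979 = £38,909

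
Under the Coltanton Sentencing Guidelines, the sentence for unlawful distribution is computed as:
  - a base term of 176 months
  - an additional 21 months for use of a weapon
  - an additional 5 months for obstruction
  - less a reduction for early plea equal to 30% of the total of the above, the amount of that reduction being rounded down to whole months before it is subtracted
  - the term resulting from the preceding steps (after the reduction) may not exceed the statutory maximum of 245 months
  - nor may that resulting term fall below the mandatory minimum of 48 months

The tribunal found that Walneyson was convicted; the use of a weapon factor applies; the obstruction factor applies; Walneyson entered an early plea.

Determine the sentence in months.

Use of a weapon enhancement: +21 months
Obstruction enhancement: +5 months
Adjusted term: 176 months + 21 months + 5 months = 202 months
Early plea reduction: 30% of 202 months = 60 months (rounded down)
After reduction: 202 − 60 = 142 months
Cap at 245 months: 142 months is within the cap, no reduction.
Minimum 48 months: 142 months meets the minimum, no increase.

142 months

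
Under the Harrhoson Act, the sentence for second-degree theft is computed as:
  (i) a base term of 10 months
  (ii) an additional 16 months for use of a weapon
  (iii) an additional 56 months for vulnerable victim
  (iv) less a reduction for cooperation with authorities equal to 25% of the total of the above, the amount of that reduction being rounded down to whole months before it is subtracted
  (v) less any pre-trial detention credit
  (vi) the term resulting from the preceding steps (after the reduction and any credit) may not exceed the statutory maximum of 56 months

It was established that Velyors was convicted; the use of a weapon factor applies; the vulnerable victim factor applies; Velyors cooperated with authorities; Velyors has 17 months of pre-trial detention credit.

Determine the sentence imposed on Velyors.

45 months

Use of a weapon enhancement: +16 months
Vulnerable victim enhancement: +56 months
Adjusted term: 10 months + 16 months + 56 months = 82 months
Cooperation with authorities reduction: 25% of 82 months = 20 months (rounded down)
After reduction: 82 − 20 = 62 months
Less pre-trial detention credit: 62 months − 17 months = 45 months
Cap at 56 months: 45 months is within the cap, no reduction.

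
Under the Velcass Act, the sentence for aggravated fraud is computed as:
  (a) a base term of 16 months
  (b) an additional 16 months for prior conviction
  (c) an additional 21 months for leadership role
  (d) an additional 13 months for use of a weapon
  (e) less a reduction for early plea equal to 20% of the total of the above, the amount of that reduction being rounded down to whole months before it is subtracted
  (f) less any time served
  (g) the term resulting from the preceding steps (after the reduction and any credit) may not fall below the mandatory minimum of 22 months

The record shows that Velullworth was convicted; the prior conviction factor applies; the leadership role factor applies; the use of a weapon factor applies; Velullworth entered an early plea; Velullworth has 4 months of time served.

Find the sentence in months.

Prior conviction enhancement: +16 months
Leadership role enhancement: +21 months
Use of a weapon enhancement: +13 months
Adjusted term: 16 months + 16 months + 21 months + 13 months = 66 months
Early plea reduction: 20% of 66 months = 13 months (rounded down)
After reduction: 66 − 13 = 53 months
Less time served: 53 months − 4 months = 49 months
Minimum 22 months: 49 months meets the minimum, no increase.

49 months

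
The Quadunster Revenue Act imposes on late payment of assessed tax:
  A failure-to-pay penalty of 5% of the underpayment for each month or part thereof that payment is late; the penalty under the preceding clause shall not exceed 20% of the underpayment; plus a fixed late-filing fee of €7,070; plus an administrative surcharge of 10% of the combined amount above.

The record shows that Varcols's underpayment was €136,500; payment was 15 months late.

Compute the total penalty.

Accrued rate: 5% × 15 = 75%, capped at 20% → 20%
Failure-to-pay penalty: 20% of €136,500 = €27,300
Penalty before surcharge: €27,300 + €7,070 = €34,370
Administrative surcharge: 10% of €34,370 = €3,437
Total penalty: €34,370 + €3,437 = €37,807

Penalty: €37,807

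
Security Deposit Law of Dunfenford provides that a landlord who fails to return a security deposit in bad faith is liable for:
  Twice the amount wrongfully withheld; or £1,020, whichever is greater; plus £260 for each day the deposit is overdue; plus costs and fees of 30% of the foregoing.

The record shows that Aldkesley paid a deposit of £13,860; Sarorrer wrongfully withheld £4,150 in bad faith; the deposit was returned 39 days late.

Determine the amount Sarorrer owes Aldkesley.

£23,972

Doubled: 2 × £4,150 = £8,300
Minimum £1,020: £8,300 meets the minimum, no increase.
Late-return penalty: 39 × £260 = £10,140
Damages plus late penalty: £8,300 + £10,140 = £18,440
Costs and fees: 30% of £18,440 = £5,532
Total recovery: £18,440 + £5,532 = £23,972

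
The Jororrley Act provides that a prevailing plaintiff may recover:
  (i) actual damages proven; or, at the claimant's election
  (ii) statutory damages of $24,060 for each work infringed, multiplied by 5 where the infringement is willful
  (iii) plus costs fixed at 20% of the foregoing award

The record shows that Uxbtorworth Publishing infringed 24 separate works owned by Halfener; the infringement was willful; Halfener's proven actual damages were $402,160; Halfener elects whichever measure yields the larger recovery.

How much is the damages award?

Award: $3,464,640

Statutory damages: 24 × $24,060 = $577,440
Multiplied by 5: 5 × $577,440 = $2,887,200
Greater of actual damages ($402,160) or enhanced statutory damages ($2,887,200): $2,887,200
Costs: 20% of $2,887,200 = $577,440
Award plus costs: $2,887,200 + $577,440 = $3,464,640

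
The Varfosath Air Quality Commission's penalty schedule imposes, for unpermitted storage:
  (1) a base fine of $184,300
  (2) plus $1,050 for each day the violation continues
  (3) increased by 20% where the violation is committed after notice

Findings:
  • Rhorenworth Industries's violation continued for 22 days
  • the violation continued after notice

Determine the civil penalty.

Per-day component: 22 × $1,050 = $23,100
Base plus per-day: $184,300 + $23,100 = $207,400
Enhancement: 20% of $207,400 = $41,480
Enhanced fine: $207,400 + $41,480 = $248,880

Civil penalty: $248,880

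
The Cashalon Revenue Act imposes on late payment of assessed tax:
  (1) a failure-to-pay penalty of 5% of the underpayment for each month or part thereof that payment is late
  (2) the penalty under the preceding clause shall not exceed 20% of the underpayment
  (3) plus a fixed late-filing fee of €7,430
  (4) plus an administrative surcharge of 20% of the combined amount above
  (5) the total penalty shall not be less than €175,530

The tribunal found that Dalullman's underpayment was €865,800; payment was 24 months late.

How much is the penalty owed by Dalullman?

€216,708

Accrued rate: 5% × 24 = 120%, capped at 20% → 20%
Failure-to-pay penalty: 20% of €865,800 = €173,160
Penalty before surcharge: €173,160 + €7,430 = €180,590
Administrative surcharge: 20% of €180,590 = €36,118
Total penalty: €180,590 + €36,118 = €216,708
Minimum €175,530: €216,708 meets the minimum, no increase.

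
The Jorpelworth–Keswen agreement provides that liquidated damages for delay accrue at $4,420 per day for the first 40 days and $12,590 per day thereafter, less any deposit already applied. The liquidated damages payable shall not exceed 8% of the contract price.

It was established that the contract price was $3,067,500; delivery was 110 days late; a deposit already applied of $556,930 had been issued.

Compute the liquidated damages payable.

$245,400

First 40 days: 40 × $4,420 = $176,800
Remaining days: (110 − 40) × $12,590 = $881,300
Accrued per-day damages: $176,800 + $881,300 = $1,058,100
Less deposit already applied: $1,058,100 − $556,930 = $501,170
Cap: 8% of $3,067,500 = $245,400
Cap at $245,400: $501,170 exceeds the cap → $245,400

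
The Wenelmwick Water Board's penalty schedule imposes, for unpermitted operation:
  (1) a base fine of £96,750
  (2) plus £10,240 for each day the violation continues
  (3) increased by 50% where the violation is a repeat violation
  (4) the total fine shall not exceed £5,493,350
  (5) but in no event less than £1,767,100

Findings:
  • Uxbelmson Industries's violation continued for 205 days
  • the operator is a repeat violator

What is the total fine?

Per-day component: 205 × £10,240 = £2,099,200
Base plus per-day: £96,750 + £2,099,200 = £2,195,950
Enhancement: 50% of £2,195,950 = £1,097,975
Enhanced fine: £2,195,950 + £1,097,975 = £3,293,925
Cap at £5,493,350: £3,293,925 is within the cap, no reduction.
Minimum £1,767,100: £3,293,925 meets the minimum, no increase.

£3,293,925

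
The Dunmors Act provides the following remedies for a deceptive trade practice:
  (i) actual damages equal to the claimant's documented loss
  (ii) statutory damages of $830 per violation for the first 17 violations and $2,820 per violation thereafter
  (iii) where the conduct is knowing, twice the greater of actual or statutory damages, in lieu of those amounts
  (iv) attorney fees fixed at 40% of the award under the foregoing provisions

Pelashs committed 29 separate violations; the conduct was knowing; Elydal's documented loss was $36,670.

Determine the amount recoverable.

$134,260

First 17 violations: 17 × $830 = $14,110
Remaining violations: (29 − 17) × $2,820 = $33,840
Statutory damages: $14,110 + $33,840 = $47,950
Greater of actual damages ($36,670) or statutory damages ($47,950): $47,950
Doubled: 2 × $47,950 = $95,900
Attorney fees: 40% of $95,900 = $38,360
Total recovery: $95,900 + $38,360 = $134,260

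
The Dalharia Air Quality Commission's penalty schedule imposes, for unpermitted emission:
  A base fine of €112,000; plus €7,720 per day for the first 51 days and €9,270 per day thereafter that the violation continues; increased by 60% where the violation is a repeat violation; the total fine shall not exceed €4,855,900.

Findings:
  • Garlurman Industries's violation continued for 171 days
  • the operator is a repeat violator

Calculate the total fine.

First 51 days: 51 × €7,720 = €393,720
Remaining days: (171 − 51) × €9,270 = €1,112,400
Per-day component: €393,720 + €1,112,400 = €1,506,120
Base plus per-day: €112,000 + €1,506,120 = €1,618,120
Enhancement: 60% of €1,618,120 = €970,872
Enhanced fine: €1,618,120 + €970,872 = €2,588,992
Cap at €4,855,900: €2,588,992 is within the cap, no reduction.

€2,588,992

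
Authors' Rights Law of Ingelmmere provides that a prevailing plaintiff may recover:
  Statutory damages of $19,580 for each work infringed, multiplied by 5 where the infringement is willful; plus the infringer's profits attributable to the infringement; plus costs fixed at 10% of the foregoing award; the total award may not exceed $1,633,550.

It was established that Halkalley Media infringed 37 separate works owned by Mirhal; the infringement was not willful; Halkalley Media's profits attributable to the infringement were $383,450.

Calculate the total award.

Statutory damages: 37 × $19,580 = $724,460
Infringement not willful: no ×5 enhancement.
Combined award: $724,460 + $383,450 = $1,107,910
Costs: 10% of $1,107,910 = $110,791
Award plus costs: $1,107,910 + $110,791 = $1,218,701
Cap at $1,633,550: $1,218,701 is within the cap, no reduction.

$1,218,701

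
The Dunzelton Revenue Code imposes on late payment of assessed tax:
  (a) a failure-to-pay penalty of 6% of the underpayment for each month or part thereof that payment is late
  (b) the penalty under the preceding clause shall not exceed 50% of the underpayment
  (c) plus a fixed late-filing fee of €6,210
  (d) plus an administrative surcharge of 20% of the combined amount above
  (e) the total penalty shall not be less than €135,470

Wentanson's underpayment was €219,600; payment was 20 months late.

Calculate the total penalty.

€139,212

Accrued rate: 6% × 20 = 120%, capped at 50% → 50%
Failure-to-pay penalty: 50% of €219,600 = €109,800
Penalty before surcharge: €109,800 + €6,210 = €116,010
Administrative surcharge: 20% of €116,010 = €23,202
Total penalty: €116,010 + €23,202 = €139,212
Minimum €135,470: €139,212 meets the minimum, no increase.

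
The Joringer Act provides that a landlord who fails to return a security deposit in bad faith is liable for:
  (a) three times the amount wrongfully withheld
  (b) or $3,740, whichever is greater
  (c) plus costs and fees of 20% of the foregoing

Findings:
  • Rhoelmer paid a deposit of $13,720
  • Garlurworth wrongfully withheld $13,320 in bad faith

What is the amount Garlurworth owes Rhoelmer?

Trebled: 3 × $13,320 = $39,960
Minimum $3,740: $39,960 meets the minimum, no increase.
Costs and fees: 20% of $39,960 = $7,992
Total recovery: $39,960 + $7,992 = $47,952

$47,952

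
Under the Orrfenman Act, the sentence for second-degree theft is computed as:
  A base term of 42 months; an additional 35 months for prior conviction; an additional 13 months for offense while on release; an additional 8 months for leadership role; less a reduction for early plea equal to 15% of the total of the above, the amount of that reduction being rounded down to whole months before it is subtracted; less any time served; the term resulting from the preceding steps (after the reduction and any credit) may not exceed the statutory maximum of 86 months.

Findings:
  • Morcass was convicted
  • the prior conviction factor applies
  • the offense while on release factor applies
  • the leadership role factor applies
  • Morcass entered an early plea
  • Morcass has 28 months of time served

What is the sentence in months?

56 months

Prior conviction enhancement: +35 months
Offense while on release enhancement: +13 months
Leadership role enhancement: +8 months
Adjusted term: 42 months + 35 months + 13 months + 8 months = 98 months
Early plea reduction: 15% of 98 months = 14 months (rounded down)
After reduction: 98 − 14 = 84 months
Less time served: 84 months − 28 months = 56 months
Cap at 86 months: 56 months is within the cap, no reduction.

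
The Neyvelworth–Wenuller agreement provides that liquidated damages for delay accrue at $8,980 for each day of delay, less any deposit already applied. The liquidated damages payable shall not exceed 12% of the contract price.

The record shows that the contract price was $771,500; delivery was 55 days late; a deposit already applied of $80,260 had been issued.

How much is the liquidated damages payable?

Per-day damages: 55 × $8,980 = $493,900
Less deposit already applied: $493,900 − $80,260 = $413,640
Cap: 12% of $771,500 = $92,580
Cap at $92,580: $413,640 exceeds the cap → $92,580

$92,580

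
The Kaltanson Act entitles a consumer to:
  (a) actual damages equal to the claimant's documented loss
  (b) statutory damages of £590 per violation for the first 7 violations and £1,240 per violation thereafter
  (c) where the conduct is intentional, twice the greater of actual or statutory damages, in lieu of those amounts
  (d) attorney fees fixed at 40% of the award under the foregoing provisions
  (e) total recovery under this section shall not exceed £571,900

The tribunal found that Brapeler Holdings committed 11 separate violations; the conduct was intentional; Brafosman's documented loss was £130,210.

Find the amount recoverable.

First 7 violations: 7 × £590 = £4,130
Remaining violations: (11 − 7) × £1,240 = £4,960
Statutory damages: £4,130 + £4,960 = £9,090
Greater of actual damages (£130,210) or statutory damages (£9,090): £130,210
Doubled: 2 × £130,210 = £260,420
Attorney fees: 40% of £260,420 = £104,168
Total before cap: £260,420 + £104,168 = £364,588
Cap at £571,900: £364,588 is within the cap, no reduction.

£364,588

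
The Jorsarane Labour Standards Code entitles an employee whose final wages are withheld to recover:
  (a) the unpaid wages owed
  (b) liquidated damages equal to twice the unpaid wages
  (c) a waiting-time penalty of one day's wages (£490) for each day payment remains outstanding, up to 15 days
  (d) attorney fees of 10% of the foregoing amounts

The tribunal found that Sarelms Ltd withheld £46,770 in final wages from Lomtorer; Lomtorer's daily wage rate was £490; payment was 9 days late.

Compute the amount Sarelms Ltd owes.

£159,192

Doubled: 2 × £46,770 = £93,540
Penalty days: min(9, 15) = 9
Waiting-time penalty: 9 × £490 = £4,410
Subtotal: £46,770 + £93,540 + £4,410 = £144,720
Attorney fees: 10% of £144,720 = £14,472
Total award: £144,720 + £14,472 = £159,192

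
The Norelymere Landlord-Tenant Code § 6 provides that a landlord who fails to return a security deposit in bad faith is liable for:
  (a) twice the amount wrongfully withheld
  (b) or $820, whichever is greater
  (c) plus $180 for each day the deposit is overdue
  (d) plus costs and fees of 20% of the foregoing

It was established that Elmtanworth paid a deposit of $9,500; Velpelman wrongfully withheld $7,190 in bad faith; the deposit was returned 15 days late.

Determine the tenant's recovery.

Doubled: 2 × $7,190 = $14,380
Minimum $820: $14,380 meets the minimum, no increase.
Late-return penalty: 15 × $180 = $2,700
Damages plus late penalty: $14,380 + $2,700 = $17,080
Costs and fees: 20% of $17,080 = $3,416
Total recovery: $17,080 + $3,416 = $20,496

$20,496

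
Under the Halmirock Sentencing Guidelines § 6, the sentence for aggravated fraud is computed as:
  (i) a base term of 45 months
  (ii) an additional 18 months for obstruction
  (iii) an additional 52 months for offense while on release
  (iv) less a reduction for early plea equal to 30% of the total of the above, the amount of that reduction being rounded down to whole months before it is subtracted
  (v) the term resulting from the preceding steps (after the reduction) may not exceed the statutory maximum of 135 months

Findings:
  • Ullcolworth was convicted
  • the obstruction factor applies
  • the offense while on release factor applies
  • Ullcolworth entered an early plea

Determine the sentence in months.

81 months

Obstruction enhancement: +18 months
Offense while on release enhancement: +52 months
Adjusted term: 45 months + 18 months + 52 months = 115 months
Early plea reduction: 30% of 115 months = 34 months (rounded down)
After reduction: 115 − 34 = 81 months
Cap at 135 months: 81 months is within the cap, no reduction.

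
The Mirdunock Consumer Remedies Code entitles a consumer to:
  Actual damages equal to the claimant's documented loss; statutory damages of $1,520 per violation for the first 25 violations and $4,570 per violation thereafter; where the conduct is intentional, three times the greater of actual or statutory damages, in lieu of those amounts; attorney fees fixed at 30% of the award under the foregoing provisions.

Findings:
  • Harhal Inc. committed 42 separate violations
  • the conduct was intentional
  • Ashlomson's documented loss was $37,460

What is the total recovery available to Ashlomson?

First 25 violations: 25 × $1,520 = $38,000
Remaining violations: (42 − 25) × $4,570 = $77,690
Statutory damages: $38,000 + $77,690 = $115,690
Greater of actual damages ($37,460) or statutory damages ($115,690): $115,690
Trebled: 3 × $115,690 = $347,070
Attorney fees: 30% of $347,070 = $104,121
Total recovery: $347,070 + $104,121 = $451,191

$451,191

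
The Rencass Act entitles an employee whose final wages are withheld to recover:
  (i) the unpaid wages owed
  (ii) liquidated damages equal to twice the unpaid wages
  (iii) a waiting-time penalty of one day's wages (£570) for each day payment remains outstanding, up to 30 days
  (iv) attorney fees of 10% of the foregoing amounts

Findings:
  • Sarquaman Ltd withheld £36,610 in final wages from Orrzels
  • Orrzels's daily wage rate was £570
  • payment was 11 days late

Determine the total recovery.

Doubled: 2 × £36,610 = £73,220
Penalty days: min(11, 30) = 11
Waiting-time penalty: 11 × £570 = £6,270
Subtotal: £36,610 + £73,220 + £6,270 = £116,100
Attorney fees: 10% of £116,100 = £11,610
Total award: £116,100 + £11,610 = £127,710

Total award: £127,710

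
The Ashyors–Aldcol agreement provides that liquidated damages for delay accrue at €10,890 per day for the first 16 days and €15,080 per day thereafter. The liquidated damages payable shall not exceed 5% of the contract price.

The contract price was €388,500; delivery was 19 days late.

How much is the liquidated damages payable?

First 16 days: 16 × €10,890 = €174,240
Remaining days: (19 − 16) × €15,080 = €45,240
Accrued per-day damages: €174,240 + €45,240 = €219,480
Cap: 5% of €388,500 = €19,425
Cap at €19,425: €219,480 exceeds the cap → €19,425

€19,425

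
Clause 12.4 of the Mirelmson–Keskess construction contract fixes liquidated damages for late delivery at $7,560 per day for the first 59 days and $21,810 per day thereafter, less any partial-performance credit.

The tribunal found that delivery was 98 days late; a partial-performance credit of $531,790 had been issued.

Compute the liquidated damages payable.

$764,840

First 59 days: 59 × $7,560 = $446,040
Remaining days: (98 − 59) × $21,810 = $850,590
Accrued per-day damages: $446,040 + $850,590 = $1,296,630
Less partial-performance credit: $1,296,630 − $531,790 = $764,840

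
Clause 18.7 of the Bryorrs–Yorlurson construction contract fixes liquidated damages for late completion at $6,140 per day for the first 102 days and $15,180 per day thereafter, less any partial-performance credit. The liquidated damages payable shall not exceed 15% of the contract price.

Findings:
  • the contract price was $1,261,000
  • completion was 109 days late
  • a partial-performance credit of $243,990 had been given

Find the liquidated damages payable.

First 102 days: 102 × $6,140 = $626,280
Remaining days: (109 − 102) × $15,180 = $106,260
Accrued per-day damages: $626,280 + $106,260 = $732,540
Less partial-performance credit: $732,540 − $243,990 = $488,550
Cap: 15% of $1,261,000 = $189,150
Cap at $189,150: $488,550 exceeds the cap → $189,150

$189,150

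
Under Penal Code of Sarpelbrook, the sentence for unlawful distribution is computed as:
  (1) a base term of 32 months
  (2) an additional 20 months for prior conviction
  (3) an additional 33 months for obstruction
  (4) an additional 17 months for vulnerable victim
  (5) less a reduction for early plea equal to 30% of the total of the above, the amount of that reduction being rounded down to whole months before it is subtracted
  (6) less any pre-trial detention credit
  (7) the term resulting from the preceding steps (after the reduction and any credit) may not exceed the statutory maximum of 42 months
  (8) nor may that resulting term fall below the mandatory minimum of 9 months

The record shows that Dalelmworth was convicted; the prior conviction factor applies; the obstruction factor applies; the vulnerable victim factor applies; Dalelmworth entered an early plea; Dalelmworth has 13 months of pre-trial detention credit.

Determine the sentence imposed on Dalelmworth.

Prior conviction enhancement: +20 months
Obstruction enhancement: +33 months
Vulnerable victim enhancement: +17 months
Adjusted term: 32 months + 20 months + 33 months + 17 months = 102 months
Early plea reduction: 30% of 102 months = 30 months (rounded down)
After reduction: 102 − 30 = 72 months
Less pre-trial detention credit: 72 months − 13 months = 59 months
Cap at 42 months: 59 months exceeds the cap → 42 months
Minimum 9 months: 42 months meets the minimum, no increase.

42 months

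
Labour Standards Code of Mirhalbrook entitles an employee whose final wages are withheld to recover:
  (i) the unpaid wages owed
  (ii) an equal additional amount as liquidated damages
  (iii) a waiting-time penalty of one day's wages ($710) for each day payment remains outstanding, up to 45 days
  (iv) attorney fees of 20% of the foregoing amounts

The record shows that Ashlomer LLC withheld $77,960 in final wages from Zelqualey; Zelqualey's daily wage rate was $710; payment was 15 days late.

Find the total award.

Liquidated damages (equal amount): $77,960
Penalty days: min(15, 45) = 15
Waiting-time penalty: 15 × $710 = $10,650
Subtotal: $77,960 + $77,960 + $10,650 = $166,570
Attorney fees: 20% of $166,570 = $33,314
Total award: $166,570 + $33,314 = $199,884

Total award: $199,884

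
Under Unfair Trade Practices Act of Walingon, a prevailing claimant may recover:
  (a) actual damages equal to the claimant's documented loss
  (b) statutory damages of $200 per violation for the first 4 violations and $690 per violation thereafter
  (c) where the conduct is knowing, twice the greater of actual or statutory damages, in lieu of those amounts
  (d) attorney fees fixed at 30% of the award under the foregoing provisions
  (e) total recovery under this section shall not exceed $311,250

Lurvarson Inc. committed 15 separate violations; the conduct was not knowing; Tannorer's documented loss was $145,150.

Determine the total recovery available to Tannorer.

$199,602

First 4 violations: 4 × $200 = $800
Remaining violations: (15 − 4) × $690 = $7,590
Statutory damages: $800 + $7,590 = $8,390
Conduct not knowing: the in-lieu enhancement does not apply.
Actual plus statutory damages: $145,150 + $8,390 = $153,540
Attorney fees: 30% of $153,540 = $46,062
Total before cap: $153,540 + $46,062 = $199,602
Cap at $311,250: $199,602 is within the cap, no reduction.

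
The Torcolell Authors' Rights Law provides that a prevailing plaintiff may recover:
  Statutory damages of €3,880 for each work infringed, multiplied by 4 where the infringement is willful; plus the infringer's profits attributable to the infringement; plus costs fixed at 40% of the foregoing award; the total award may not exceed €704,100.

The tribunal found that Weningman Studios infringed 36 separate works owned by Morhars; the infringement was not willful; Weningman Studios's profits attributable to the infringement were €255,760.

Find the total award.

Statutory damages: 36 × €3,880 = €139,680
Infringement not willful: no ×4 enhancement.
Combined award: €139,680 + €255,760 = €395,440
Costs: 40% of €395,440 = €158,176
Award plus costs: €395,440 + €158,176 = €553,616
Cap at €704,100: €553,616 is within the cap, no reduction.

€553,616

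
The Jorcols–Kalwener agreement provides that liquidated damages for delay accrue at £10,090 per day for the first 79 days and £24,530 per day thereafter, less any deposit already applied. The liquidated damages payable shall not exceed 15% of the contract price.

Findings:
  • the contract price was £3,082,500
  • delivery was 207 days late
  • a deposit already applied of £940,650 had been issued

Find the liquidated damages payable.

£462,375

First 79 days: 79 × £10,090 = £797,110
Remaining days: (207 − 79) × £24,530 = £3,139,840
Accrued per-day damages: £797,110 + £3,139,840 = £3,936,950
Less deposit already applied: £3,936,950 − £940,650 = £2,996,300
Cap: 15% of £3,082,500 = £462,375
Cap at £462,375: £2,996,300 exceeds the cap → £462,375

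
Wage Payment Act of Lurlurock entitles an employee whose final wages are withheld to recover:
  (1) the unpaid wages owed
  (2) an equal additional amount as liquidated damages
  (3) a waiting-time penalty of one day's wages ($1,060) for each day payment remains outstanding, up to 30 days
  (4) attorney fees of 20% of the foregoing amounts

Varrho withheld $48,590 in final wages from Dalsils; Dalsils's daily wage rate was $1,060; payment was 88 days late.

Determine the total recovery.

$154,776

Liquidated damages (equal amount): $48,590
Penalty days: min(88, 30) = 30
Waiting-time penalty: 30 × $1,060 = $31,800
Subtotal: $48,590 + $48,590 + $31,800 = $128,980
Attorney fees: 20% of $128,980 = $25,796
Total award: $128,980 + $25,796 = $154,776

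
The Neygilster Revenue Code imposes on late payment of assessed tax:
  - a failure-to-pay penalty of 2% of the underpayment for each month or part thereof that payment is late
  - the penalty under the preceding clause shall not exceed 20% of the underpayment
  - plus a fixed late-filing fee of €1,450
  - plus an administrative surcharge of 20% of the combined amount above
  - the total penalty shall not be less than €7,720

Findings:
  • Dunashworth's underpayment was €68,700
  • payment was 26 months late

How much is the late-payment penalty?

Accrued rate: 2% × 26 = 52%, capped at 20% → 20%
Failure-to-pay penalty: 20% of €68,700 = €13,740
Penalty before surcharge: €13,740 + €1,450 = €15,190
Administrative surcharge: 20% of €15,190 = €3,038
Total penalty: €15,190 + €3,038 = €18,228
Minimum €7,720: €18,228 meets the minimum, no increase.

€18,228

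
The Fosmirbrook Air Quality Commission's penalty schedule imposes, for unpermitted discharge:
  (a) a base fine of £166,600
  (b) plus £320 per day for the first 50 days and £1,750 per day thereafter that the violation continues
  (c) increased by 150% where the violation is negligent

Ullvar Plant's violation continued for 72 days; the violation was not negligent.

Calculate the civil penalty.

First 50 days: 50 × £320 = £16,000
Remaining days: (72 − 50) × £1,750 = £38,500
Per-day component: £16,000 + £38,500 = £54,500
Base plus per-day: £166,600 + £54,500 = £221,100
The violation was not negligent: no 150% increase.

Civil penalty: £221,100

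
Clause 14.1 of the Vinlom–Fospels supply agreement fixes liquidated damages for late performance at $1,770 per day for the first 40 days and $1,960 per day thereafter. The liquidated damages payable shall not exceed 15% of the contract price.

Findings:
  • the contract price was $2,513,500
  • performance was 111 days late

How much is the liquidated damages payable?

First 40 days: 40 × $1,770 = $70,800
Remaining days: (111 − 40) × $1,960 = $139,160
Accrued per-day damages: $70,800 + $139,160 = $209,960
Cap: 15% of $2,513,500 = $377,025
Cap at $377,025: $209,960 is within the cap, no reduction.

$209,960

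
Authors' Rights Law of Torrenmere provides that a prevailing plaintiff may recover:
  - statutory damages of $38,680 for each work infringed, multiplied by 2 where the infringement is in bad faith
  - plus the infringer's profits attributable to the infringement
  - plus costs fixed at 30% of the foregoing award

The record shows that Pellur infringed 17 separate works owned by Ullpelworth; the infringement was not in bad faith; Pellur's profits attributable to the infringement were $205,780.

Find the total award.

$1,122,342

Statutory damages: 17 × $38,680 = $657,560
Infringement not in bad faith: no ×2 enhancement.
Combined award: $657,560 + $205,780 = $863,340
Costs: 30% of $863,340 = $259,002
Award plus costs: $863,340 + $259,002 = $1,122,342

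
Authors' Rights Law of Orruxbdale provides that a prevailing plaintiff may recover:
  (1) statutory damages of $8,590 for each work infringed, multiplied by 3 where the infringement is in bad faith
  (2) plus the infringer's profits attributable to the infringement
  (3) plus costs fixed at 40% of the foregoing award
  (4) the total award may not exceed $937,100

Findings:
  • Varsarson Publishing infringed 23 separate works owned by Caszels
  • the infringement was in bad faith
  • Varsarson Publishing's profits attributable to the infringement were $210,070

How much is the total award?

Statutory damages: 23 × $8,590 = $197,570
Trebled: 3 × $197,570 = $592,710
Combined award: $592,710 + $210,070 = $802,780
Costs: 40% of $802,780 = $321,112
Award plus costs: $802,780 + $321,112 = $1,123,892
Cap at $937,100: $1,123,892 exceeds the cap → $937,100

$937,100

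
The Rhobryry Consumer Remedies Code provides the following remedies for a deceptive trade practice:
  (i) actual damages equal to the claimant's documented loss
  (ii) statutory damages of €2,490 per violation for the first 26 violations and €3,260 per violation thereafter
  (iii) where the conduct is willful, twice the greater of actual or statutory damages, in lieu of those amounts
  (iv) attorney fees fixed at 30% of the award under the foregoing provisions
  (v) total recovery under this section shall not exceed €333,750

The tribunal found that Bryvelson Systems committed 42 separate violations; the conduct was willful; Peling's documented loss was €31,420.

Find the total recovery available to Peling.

€303,940

First 26 violations: 26 × €2,490 = €64,740
Remaining violations: (42 − 26) × €3,260 = €52,160
Statutory damages: €64,740 + €52,160 = €116,900
Greater of actual damages (€31,420) or statutory damages (€116,900): €116,900
Doubled: 2 × €116,900 = €233,800
Attorney fees: 30% of €233,800 = €70,140
Total before cap: €233,800 + €70,140 = €303,940
Cap at €333,750: €303,940 is within the cap, no reduction.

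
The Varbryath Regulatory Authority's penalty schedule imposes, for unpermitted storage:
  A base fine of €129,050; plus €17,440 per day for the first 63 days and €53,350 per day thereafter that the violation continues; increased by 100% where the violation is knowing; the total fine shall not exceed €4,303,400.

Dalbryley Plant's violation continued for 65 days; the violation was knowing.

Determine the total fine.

First 63 days: 63 × €17,440 = €1,098,720
Remaining days: (65 − 63) × €53,350 = €106,700
Per-day component: €1,098,720 + €106,700 = €1,205,420
Base plus per-day: €129,050 + €1,205,420 = €1,334,470
Enhancement: 100% of €1,334,470 = €1,334,470
Enhanced fine: €1,334,470 + €1,334,470 = €2,668,940
Cap at €4,303,400: €2,668,940 is within the cap, no reduction.

€2,668,940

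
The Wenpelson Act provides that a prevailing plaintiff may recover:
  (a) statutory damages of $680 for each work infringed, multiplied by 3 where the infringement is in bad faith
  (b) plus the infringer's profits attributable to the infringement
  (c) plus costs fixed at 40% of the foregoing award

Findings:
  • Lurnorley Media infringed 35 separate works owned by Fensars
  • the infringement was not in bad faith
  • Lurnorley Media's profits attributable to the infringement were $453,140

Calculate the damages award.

Statutory damages: 35 × $680 = $23,800
Infringement not in bad faith: no ×3 enhancement.
Combined award: $23,800 + $453,140 = $476,940
Costs: 40% of $476,940 = $190,776
Award plus costs: $476,940 + $190,776 = $667,716

Award: $667,716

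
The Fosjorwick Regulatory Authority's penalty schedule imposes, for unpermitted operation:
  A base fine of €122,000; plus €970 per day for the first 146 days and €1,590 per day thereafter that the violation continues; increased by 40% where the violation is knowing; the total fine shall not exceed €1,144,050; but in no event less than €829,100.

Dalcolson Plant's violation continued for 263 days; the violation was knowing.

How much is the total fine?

€829,100

First 146 days: 146 × €970 = €141,620
Remaining days: (263 − 146) × €1,590 = €186,030
Per-day component: €141,620 + €186,030 = €327,650
Base plus per-day: €122,000 + €327,650 = €449,650
Enhancement: 40% of €449,650 = €179,860
Enhanced fine: €449,650 + €179,860 = €629,510
Cap at €1,144,050: €629,510 is within the cap, no reduction.
Minimum €829,100: €629,510 is below the minimum → €829,100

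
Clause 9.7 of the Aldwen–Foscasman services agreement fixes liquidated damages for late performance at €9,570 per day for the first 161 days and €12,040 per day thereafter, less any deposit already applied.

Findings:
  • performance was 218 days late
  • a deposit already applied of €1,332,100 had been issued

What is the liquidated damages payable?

€894,950

First 161 days: 161 × €9,570 = €1,540,770
Remaining days: (218 − 161) × €12,040 = €686,280
Accrued per-day damages: €1,540,770 + €686,280 = €2,227,050
Less deposit already applied: €2,227,050 − €1,332,100 = €894,950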